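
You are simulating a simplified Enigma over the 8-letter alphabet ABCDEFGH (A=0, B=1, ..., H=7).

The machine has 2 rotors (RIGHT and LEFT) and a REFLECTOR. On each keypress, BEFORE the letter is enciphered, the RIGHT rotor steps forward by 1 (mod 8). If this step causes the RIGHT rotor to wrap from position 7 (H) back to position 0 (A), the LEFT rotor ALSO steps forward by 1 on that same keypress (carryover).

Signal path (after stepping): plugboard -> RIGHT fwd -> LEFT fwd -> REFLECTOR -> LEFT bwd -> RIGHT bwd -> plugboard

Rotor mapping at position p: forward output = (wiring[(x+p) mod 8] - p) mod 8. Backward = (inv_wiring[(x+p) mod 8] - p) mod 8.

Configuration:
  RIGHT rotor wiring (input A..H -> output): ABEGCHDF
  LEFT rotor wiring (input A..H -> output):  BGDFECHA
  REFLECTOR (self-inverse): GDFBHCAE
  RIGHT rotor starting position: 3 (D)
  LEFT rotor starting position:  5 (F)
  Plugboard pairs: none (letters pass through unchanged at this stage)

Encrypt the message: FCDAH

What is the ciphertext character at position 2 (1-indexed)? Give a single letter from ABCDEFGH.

Char 1 ('F'): step: R->4, L=5; F->plug->F->R->F->L->G->refl->A->L'->G->R'->A->plug->A
Char 2 ('C'): step: R->5, L=5; C->plug->C->R->A->L->F->refl->C->L'->B->R'->G->plug->G

G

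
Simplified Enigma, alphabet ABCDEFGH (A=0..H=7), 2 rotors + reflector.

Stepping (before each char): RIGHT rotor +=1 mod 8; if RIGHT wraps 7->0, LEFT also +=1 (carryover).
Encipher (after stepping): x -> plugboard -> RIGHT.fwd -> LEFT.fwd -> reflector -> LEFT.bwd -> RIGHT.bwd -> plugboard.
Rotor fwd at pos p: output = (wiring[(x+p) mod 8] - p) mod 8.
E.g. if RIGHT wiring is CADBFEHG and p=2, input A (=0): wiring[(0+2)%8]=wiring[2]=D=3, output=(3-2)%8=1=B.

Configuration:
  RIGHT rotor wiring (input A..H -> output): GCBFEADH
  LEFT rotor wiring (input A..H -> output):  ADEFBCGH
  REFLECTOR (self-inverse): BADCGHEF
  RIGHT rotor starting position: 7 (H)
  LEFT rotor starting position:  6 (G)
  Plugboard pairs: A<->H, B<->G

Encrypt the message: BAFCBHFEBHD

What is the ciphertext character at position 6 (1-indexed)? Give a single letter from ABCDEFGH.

Char 1 ('B'): step: R->0, L->7 (L advanced); B->plug->G->R->D->L->F->refl->H->L'->H->R'->H->plug->A
Char 2 ('A'): step: R->1, L=7; A->plug->H->R->F->L->C->refl->D->L'->G->R'->G->plug->B
Char 3 ('F'): step: R->2, L=7; F->plug->F->R->F->L->C->refl->D->L'->G->R'->D->plug->D
Char 4 ('C'): step: R->3, L=7; C->plug->C->R->F->L->C->refl->D->L'->G->R'->H->plug->A
Char 5 ('B'): step: R->4, L=7; B->plug->G->R->F->L->C->refl->D->L'->G->R'->F->plug->F
Char 6 ('H'): step: R->5, L=7; H->plug->A->R->D->L->F->refl->H->L'->H->R'->H->plug->A

A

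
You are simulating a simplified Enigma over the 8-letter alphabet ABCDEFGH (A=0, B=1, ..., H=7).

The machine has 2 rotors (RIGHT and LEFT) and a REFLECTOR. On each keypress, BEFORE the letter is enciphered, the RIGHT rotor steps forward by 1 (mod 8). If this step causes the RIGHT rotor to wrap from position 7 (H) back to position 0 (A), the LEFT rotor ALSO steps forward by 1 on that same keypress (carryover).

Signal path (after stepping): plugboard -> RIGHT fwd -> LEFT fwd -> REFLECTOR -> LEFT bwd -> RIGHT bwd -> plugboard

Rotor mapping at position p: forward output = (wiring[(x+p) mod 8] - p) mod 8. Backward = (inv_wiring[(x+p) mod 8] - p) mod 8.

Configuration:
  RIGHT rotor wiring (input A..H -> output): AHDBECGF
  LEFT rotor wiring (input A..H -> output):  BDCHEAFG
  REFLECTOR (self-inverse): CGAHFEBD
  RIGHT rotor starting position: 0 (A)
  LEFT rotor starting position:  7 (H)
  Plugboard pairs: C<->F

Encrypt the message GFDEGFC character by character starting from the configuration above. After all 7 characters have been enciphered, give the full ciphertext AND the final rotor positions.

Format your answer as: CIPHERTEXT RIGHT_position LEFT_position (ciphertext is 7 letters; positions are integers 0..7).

Answer: EHHDBEE 7 7

Derivation:
Char 1 ('G'): step: R->1, L=7; G->plug->G->R->E->L->A->refl->C->L'->B->R'->E->plug->E
Char 2 ('F'): step: R->2, L=7; F->plug->C->R->C->L->E->refl->F->L'->F->R'->H->plug->H
Char 3 ('D'): step: R->3, L=7; D->plug->D->R->D->L->D->refl->H->L'->A->R'->H->plug->H
Char 4 ('E'): step: R->4, L=7; E->plug->E->R->E->L->A->refl->C->L'->B->R'->D->plug->D
Char 5 ('G'): step: R->5, L=7; G->plug->G->R->E->L->A->refl->C->L'->B->R'->B->plug->B
Char 6 ('F'): step: R->6, L=7; F->plug->C->R->C->L->E->refl->F->L'->F->R'->E->plug->E
Char 7 ('C'): step: R->7, L=7; C->plug->F->R->F->L->F->refl->E->L'->C->R'->E->plug->E
Final: ciphertext=EHHDBEE, RIGHT=7, LEFT=7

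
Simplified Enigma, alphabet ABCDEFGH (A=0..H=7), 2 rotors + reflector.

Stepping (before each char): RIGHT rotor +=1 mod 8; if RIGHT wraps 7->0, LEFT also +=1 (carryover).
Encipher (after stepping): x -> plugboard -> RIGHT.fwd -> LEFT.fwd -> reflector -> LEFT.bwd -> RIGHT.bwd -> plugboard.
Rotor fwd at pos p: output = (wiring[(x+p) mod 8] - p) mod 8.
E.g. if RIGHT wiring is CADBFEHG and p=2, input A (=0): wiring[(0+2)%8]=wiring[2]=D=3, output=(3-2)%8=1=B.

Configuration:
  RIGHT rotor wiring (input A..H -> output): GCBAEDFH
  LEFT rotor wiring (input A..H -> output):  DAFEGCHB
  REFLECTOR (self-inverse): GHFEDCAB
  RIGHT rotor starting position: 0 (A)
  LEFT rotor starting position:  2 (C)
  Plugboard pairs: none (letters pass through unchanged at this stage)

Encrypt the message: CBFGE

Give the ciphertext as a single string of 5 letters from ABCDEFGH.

Char 1 ('C'): step: R->1, L=2; C->plug->C->R->H->L->G->refl->A->L'->D->R'->D->plug->D
Char 2 ('B'): step: R->2, L=2; B->plug->B->R->G->L->B->refl->H->L'->F->R'->F->plug->F
Char 3 ('F'): step: R->3, L=2; F->plug->F->R->D->L->A->refl->G->L'->H->R'->G->plug->G
Char 4 ('G'): step: R->4, L=2; G->plug->G->R->F->L->H->refl->B->L'->G->R'->F->plug->F
Char 5 ('E'): step: R->5, L=2; E->plug->E->R->F->L->H->refl->B->L'->G->R'->A->plug->A

Answer: DFGFA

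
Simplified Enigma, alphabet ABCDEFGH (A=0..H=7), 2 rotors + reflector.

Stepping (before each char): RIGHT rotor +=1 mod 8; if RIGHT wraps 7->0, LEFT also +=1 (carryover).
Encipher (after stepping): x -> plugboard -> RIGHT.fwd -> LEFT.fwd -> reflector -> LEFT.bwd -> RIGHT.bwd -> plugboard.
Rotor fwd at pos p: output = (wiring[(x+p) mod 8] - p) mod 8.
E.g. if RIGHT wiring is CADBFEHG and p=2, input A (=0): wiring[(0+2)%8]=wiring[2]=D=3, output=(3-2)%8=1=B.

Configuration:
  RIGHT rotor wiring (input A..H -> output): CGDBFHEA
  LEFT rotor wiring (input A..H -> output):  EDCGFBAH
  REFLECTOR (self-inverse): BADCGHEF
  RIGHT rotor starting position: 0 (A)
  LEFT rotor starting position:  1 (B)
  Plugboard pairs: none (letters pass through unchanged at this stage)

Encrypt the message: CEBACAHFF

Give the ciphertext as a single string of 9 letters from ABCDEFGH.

Char 1 ('C'): step: R->1, L=1; C->plug->C->R->A->L->C->refl->D->L'->H->R'->G->plug->G
Char 2 ('E'): step: R->2, L=1; E->plug->E->R->C->L->F->refl->H->L'->F->R'->D->plug->D
Char 3 ('B'): step: R->3, L=1; B->plug->B->R->C->L->F->refl->H->L'->F->R'->E->plug->E
Char 4 ('A'): step: R->4, L=1; A->plug->A->R->B->L->B->refl->A->L'->E->R'->D->plug->D
Char 5 ('C'): step: R->5, L=1; C->plug->C->R->D->L->E->refl->G->L'->G->R'->F->plug->F
Char 6 ('A'): step: R->6, L=1; A->plug->A->R->G->L->G->refl->E->L'->D->R'->F->plug->F
Char 7 ('H'): step: R->7, L=1; H->plug->H->R->F->L->H->refl->F->L'->C->R'->E->plug->E
Char 8 ('F'): step: R->0, L->2 (L advanced); F->plug->F->R->H->L->B->refl->A->L'->A->R'->H->plug->H
Char 9 ('F'): step: R->1, L=2; F->plug->F->R->D->L->H->refl->F->L'->F->R'->A->plug->A

Answer: GDEDFFEHA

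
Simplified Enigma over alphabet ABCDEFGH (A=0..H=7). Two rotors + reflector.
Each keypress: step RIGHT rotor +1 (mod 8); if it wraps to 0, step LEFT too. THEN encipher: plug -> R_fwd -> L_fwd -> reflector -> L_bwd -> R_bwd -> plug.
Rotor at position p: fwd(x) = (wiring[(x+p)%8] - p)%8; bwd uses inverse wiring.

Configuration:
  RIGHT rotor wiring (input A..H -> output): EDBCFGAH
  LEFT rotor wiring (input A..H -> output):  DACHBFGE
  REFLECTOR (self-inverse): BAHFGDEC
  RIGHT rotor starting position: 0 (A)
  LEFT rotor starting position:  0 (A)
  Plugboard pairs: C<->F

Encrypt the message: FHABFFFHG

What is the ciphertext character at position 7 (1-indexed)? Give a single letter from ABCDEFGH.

Char 1 ('F'): step: R->1, L=0; F->plug->C->R->B->L->A->refl->B->L'->E->R'->D->plug->D
Char 2 ('H'): step: R->2, L=0; H->plug->H->R->B->L->A->refl->B->L'->E->R'->D->plug->D
Char 3 ('A'): step: R->3, L=0; A->plug->A->R->H->L->E->refl->G->L'->G->R'->H->plug->H
Char 4 ('B'): step: R->4, L=0; B->plug->B->R->C->L->C->refl->H->L'->D->R'->D->plug->D
Char 5 ('F'): step: R->5, L=0; F->plug->C->R->C->L->C->refl->H->L'->D->R'->B->plug->B
Char 6 ('F'): step: R->6, L=0; F->plug->C->R->G->L->G->refl->E->L'->H->R'->G->plug->G
Char 7 ('F'): step: R->7, L=0; F->plug->C->R->E->L->B->refl->A->L'->B->R'->H->plug->H

H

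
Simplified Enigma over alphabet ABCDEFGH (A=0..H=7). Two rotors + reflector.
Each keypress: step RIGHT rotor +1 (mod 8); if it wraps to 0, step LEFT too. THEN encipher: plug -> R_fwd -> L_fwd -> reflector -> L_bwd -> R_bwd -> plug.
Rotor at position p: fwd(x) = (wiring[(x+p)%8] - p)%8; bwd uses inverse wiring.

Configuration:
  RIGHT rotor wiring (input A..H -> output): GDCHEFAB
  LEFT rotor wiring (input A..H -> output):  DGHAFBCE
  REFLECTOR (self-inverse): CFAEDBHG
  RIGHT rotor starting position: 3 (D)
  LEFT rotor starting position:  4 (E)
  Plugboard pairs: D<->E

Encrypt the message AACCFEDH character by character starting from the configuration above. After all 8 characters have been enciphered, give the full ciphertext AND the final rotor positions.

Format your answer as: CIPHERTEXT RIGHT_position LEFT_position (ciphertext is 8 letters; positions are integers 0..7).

Char 1 ('A'): step: R->4, L=4; A->plug->A->R->A->L->B->refl->F->L'->B->R'->B->plug->B
Char 2 ('A'): step: R->5, L=4; A->plug->A->R->A->L->B->refl->F->L'->B->R'->D->plug->E
Char 3 ('C'): step: R->6, L=4; C->plug->C->R->A->L->B->refl->F->L'->B->R'->F->plug->F
Char 4 ('C'): step: R->7, L=4; C->plug->C->R->E->L->H->refl->G->L'->C->R'->A->plug->A
Char 5 ('F'): step: R->0, L->5 (L advanced); F->plug->F->R->F->L->C->refl->A->L'->H->R'->D->plug->E
Char 6 ('E'): step: R->1, L=5; E->plug->D->R->D->L->G->refl->H->L'->C->R'->A->plug->A
Char 7 ('D'): step: R->2, L=5; D->plug->E->R->G->L->D->refl->E->L'->A->R'->A->plug->A
Char 8 ('H'): step: R->3, L=5; H->plug->H->R->H->L->A->refl->C->L'->F->R'->D->plug->E
Final: ciphertext=BEFAEAAE, RIGHT=3, LEFT=5

Answer: BEFAEAAE 3 5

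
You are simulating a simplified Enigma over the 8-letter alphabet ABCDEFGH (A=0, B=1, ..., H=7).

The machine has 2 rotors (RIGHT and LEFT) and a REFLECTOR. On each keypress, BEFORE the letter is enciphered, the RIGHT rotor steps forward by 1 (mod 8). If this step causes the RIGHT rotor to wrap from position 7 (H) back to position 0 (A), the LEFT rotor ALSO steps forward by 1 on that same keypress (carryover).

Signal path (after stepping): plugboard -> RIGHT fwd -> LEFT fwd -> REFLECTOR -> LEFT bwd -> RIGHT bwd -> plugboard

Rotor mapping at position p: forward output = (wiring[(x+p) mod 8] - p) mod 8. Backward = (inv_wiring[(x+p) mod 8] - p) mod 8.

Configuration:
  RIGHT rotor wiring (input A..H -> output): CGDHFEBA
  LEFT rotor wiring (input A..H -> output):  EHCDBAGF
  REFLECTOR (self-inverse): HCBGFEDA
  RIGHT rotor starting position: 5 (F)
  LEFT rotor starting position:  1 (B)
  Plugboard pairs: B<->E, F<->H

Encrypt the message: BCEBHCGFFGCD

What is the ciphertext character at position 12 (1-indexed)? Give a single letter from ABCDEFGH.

Char 1 ('B'): step: R->6, L=1; B->plug->E->R->F->L->F->refl->E->L'->G->R'->H->plug->F
Char 2 ('C'): step: R->7, L=1; C->plug->C->R->H->L->D->refl->G->L'->A->R'->E->plug->B
Char 3 ('E'): step: R->0, L->2 (L advanced); E->plug->B->R->G->L->C->refl->B->L'->B->R'->G->plug->G
Char 4 ('B'): step: R->1, L=2; B->plug->E->R->D->L->G->refl->D->L'->F->R'->A->plug->A
Char 5 ('H'): step: R->2, L=2; H->plug->F->R->G->L->C->refl->B->L'->B->R'->A->plug->A
Char 6 ('C'): step: R->3, L=2; C->plug->C->R->B->L->B->refl->C->L'->G->R'->D->plug->D
Char 7 ('G'): step: R->4, L=2; G->plug->G->R->H->L->F->refl->E->L'->E->R'->D->plug->D
Char 8 ('F'): step: R->5, L=2; F->plug->H->R->A->L->A->refl->H->L'->C->R'->G->plug->G
Char 9 ('F'): step: R->6, L=2; F->plug->H->R->G->L->C->refl->B->L'->B->R'->F->plug->H
Char 10 ('G'): step: R->7, L=2; G->plug->G->R->F->L->D->refl->G->L'->D->R'->B->plug->E
Char 11 ('C'): step: R->0, L->3 (L advanced); C->plug->C->R->D->L->D->refl->G->L'->B->R'->G->plug->G
Char 12 ('D'): step: R->1, L=3; D->plug->D->R->E->L->C->refl->B->L'->F->R'->A->plug->A

A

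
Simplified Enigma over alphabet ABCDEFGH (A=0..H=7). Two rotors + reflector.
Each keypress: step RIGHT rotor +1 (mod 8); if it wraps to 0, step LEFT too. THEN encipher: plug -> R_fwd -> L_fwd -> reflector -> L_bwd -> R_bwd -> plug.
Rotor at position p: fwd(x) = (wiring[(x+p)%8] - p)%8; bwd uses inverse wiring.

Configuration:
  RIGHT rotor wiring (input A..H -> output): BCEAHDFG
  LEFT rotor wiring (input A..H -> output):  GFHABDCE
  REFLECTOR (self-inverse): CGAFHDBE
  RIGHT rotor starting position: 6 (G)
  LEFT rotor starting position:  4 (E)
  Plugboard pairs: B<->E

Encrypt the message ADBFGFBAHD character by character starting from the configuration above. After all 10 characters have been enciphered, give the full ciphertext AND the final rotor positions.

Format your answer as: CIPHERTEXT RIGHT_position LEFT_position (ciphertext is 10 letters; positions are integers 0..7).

Answer: BFCCDCDFBF 0 6

Derivation:
Char 1 ('A'): step: R->7, L=4; A->plug->A->R->H->L->E->refl->H->L'->B->R'->E->plug->B
Char 2 ('D'): step: R->0, L->5 (L advanced); D->plug->D->R->A->L->G->refl->B->L'->D->R'->F->plug->F
Char 3 ('B'): step: R->1, L=5; B->plug->E->R->C->L->H->refl->E->L'->H->R'->C->plug->C
Char 4 ('F'): step: R->2, L=5; F->plug->F->R->E->L->A->refl->C->L'->F->R'->C->plug->C
Char 5 ('G'): step: R->3, L=5; G->plug->G->R->H->L->E->refl->H->L'->C->R'->D->plug->D
Char 6 ('F'): step: R->4, L=5; F->plug->F->R->G->L->D->refl->F->L'->B->R'->C->plug->C
Char 7 ('B'): step: R->5, L=5; B->plug->E->R->F->L->C->refl->A->L'->E->R'->D->plug->D
Char 8 ('A'): step: R->6, L=5; A->plug->A->R->H->L->E->refl->H->L'->C->R'->F->plug->F
Char 9 ('H'): step: R->7, L=5; H->plug->H->R->G->L->D->refl->F->L'->B->R'->E->plug->B
Char 10 ('D'): step: R->0, L->6 (L advanced); D->plug->D->R->A->L->E->refl->H->L'->D->R'->F->plug->F
Final: ciphertext=BFCCDCDFBF, RIGHT=0, LEFT=6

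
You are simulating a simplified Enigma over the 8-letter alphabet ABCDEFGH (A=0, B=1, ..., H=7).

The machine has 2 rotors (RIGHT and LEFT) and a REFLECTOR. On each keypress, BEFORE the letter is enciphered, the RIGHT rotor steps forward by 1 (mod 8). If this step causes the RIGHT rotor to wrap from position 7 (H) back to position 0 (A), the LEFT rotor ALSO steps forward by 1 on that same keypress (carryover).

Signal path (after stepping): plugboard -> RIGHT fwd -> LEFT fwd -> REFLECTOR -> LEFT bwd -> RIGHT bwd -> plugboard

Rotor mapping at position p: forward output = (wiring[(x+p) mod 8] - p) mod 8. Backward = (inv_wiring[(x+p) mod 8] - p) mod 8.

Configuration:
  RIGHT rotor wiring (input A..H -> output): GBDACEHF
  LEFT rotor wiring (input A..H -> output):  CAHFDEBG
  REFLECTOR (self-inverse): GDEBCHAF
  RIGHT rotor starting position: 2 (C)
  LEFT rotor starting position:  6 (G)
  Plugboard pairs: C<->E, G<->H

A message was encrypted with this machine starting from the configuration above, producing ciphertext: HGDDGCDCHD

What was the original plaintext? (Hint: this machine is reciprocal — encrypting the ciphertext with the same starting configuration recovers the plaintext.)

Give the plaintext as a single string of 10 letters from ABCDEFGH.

Char 1 ('H'): step: R->3, L=6; H->plug->G->R->G->L->F->refl->H->L'->F->R'->A->plug->A
Char 2 ('G'): step: R->4, L=6; G->plug->H->R->E->L->B->refl->D->L'->A->R'->B->plug->B
Char 3 ('D'): step: R->5, L=6; D->plug->D->R->B->L->A->refl->G->L'->H->R'->A->plug->A
Char 4 ('D'): step: R->6, L=6; D->plug->D->R->D->L->C->refl->E->L'->C->R'->F->plug->F
Char 5 ('G'): step: R->7, L=6; G->plug->H->R->A->L->D->refl->B->L'->E->R'->D->plug->D
Char 6 ('C'): step: R->0, L->7 (L advanced); C->plug->E->R->C->L->B->refl->D->L'->B->R'->B->plug->B
Char 7 ('D'): step: R->1, L=7; D->plug->D->R->B->L->D->refl->B->L'->C->R'->B->plug->B
Char 8 ('C'): step: R->2, L=7; C->plug->E->R->F->L->E->refl->C->L'->H->R'->H->plug->G
Char 9 ('H'): step: R->3, L=7; H->plug->G->R->G->L->F->refl->H->L'->A->R'->H->plug->G
Char 10 ('D'): step: R->4, L=7; D->plug->D->R->B->L->D->refl->B->L'->C->R'->E->plug->C

Answer: ABAFDBBGGC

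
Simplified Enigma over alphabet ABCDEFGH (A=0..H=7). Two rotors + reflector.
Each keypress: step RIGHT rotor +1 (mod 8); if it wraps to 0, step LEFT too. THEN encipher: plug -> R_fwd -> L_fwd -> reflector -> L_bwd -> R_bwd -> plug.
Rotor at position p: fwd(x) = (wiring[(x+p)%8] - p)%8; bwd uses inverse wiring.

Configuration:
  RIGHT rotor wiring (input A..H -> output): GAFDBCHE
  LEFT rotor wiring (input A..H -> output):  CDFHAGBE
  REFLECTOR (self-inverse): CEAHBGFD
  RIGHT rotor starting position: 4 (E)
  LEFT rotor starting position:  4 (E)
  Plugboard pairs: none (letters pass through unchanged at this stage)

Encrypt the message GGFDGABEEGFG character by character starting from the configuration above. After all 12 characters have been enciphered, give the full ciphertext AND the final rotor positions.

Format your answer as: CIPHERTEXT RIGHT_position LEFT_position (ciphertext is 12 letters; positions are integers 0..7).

Answer: FAEHBGGHHHBA 0 6

Derivation:
Char 1 ('G'): step: R->5, L=4; G->plug->G->R->G->L->B->refl->E->L'->A->R'->F->plug->F
Char 2 ('G'): step: R->6, L=4; G->plug->G->R->D->L->A->refl->C->L'->B->R'->A->plug->A
Char 3 ('F'): step: R->7, L=4; F->plug->F->R->C->L->F->refl->G->L'->E->R'->E->plug->E
Char 4 ('D'): step: R->0, L->5 (L advanced); D->plug->D->R->D->L->F->refl->G->L'->E->R'->H->plug->H
Char 5 ('G'): step: R->1, L=5; G->plug->G->R->D->L->F->refl->G->L'->E->R'->B->plug->B
Char 6 ('A'): step: R->2, L=5; A->plug->A->R->D->L->F->refl->G->L'->E->R'->G->plug->G
Char 7 ('B'): step: R->3, L=5; B->plug->B->R->G->L->C->refl->A->L'->F->R'->G->plug->G
Char 8 ('E'): step: R->4, L=5; E->plug->E->R->C->L->H->refl->D->L'->H->R'->H->plug->H
Char 9 ('E'): step: R->5, L=5; E->plug->E->R->D->L->F->refl->G->L'->E->R'->H->plug->H
Char 10 ('G'): step: R->6, L=5; G->plug->G->R->D->L->F->refl->G->L'->E->R'->H->plug->H
Char 11 ('F'): step: R->7, L=5; F->plug->F->R->C->L->H->refl->D->L'->H->R'->B->plug->B
Char 12 ('G'): step: R->0, L->6 (L advanced); G->plug->G->R->H->L->A->refl->C->L'->G->R'->A->plug->A
Final: ciphertext=FAEHBGGHHHBA, RIGHT=0, LEFT=6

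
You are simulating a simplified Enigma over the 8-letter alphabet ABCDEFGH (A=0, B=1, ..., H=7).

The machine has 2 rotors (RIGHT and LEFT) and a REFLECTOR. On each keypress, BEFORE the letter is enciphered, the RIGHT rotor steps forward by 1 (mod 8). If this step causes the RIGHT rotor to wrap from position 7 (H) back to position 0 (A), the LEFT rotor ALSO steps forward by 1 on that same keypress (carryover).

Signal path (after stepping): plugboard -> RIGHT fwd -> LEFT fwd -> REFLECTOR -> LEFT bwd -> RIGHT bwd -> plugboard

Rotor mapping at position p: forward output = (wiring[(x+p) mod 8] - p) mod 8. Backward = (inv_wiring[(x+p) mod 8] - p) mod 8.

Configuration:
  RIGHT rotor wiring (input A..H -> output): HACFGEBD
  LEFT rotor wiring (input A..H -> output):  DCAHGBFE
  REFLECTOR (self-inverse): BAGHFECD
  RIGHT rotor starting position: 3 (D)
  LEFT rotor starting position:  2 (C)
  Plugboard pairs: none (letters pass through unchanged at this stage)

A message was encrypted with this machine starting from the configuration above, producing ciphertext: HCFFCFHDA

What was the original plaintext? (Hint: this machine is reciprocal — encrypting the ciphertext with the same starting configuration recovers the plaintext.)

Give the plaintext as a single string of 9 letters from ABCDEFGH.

Answer: AAHEHAFCE

Derivation:
Char 1 ('H'): step: R->4, L=2; H->plug->H->R->B->L->F->refl->E->L'->C->R'->A->plug->A
Char 2 ('C'): step: R->5, L=2; C->plug->C->R->G->L->B->refl->A->L'->H->R'->A->plug->A
Char 3 ('F'): step: R->6, L=2; F->plug->F->R->H->L->A->refl->B->L'->G->R'->H->plug->H
Char 4 ('F'): step: R->7, L=2; F->plug->F->R->H->L->A->refl->B->L'->G->R'->E->plug->E
Char 5 ('C'): step: R->0, L->3 (L advanced); C->plug->C->R->C->L->G->refl->C->L'->D->R'->H->plug->H
Char 6 ('F'): step: R->1, L=3; F->plug->F->R->A->L->E->refl->F->L'->H->R'->A->plug->A
Char 7 ('H'): step: R->2, L=3; H->plug->H->R->G->L->H->refl->D->L'->B->R'->F->plug->F
Char 8 ('D'): step: R->3, L=3; D->plug->D->R->G->L->H->refl->D->L'->B->R'->C->plug->C
Char 9 ('A'): step: R->4, L=3; A->plug->A->R->C->L->G->refl->C->L'->D->R'->E->plug->E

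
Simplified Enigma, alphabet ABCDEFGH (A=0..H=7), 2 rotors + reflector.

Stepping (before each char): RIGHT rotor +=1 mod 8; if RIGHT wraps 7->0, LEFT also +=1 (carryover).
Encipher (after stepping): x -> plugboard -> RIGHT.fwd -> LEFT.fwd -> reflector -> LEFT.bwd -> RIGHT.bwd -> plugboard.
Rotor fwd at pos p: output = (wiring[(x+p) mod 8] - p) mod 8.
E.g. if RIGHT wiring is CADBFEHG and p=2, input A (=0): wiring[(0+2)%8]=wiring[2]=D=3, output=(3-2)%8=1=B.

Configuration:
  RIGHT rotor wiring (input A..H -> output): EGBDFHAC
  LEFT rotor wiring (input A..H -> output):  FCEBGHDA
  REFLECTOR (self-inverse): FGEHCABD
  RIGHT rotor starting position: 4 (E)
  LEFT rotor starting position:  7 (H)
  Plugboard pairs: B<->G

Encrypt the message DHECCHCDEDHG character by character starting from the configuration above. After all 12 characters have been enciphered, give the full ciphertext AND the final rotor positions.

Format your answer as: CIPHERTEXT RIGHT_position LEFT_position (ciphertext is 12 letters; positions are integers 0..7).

Char 1 ('D'): step: R->5, L=7; D->plug->D->R->H->L->E->refl->C->L'->E->R'->F->plug->F
Char 2 ('H'): step: R->6, L=7; H->plug->H->R->B->L->G->refl->B->L'->A->R'->D->plug->D
Char 3 ('E'): step: R->7, L=7; E->plug->E->R->E->L->C->refl->E->L'->H->R'->C->plug->C
Char 4 ('C'): step: R->0, L->0 (L advanced); C->plug->C->R->B->L->C->refl->E->L'->C->R'->H->plug->H
Char 5 ('C'): step: R->1, L=0; C->plug->C->R->C->L->E->refl->C->L'->B->R'->G->plug->B
Char 6 ('H'): step: R->2, L=0; H->plug->H->R->E->L->G->refl->B->L'->D->R'->C->plug->C
Char 7 ('C'): step: R->3, L=0; C->plug->C->R->E->L->G->refl->B->L'->D->R'->G->plug->B
Char 8 ('D'): step: R->4, L=0; D->plug->D->R->G->L->D->refl->H->L'->F->R'->G->plug->B
Char 9 ('E'): step: R->5, L=0; E->plug->E->R->B->L->C->refl->E->L'->C->R'->A->plug->A
Char 10 ('D'): step: R->6, L=0; D->plug->D->R->A->L->F->refl->A->L'->H->R'->G->plug->B
Char 11 ('H'): step: R->7, L=0; H->plug->H->R->B->L->C->refl->E->L'->C->R'->D->plug->D
Char 12 ('G'): step: R->0, L->1 (L advanced); G->plug->B->R->G->L->H->refl->D->L'->B->R'->C->plug->C
Final: ciphertext=FDCHBCBBABDC, RIGHT=0, LEFT=1

Answer: FDCHBCBBABDC 0 1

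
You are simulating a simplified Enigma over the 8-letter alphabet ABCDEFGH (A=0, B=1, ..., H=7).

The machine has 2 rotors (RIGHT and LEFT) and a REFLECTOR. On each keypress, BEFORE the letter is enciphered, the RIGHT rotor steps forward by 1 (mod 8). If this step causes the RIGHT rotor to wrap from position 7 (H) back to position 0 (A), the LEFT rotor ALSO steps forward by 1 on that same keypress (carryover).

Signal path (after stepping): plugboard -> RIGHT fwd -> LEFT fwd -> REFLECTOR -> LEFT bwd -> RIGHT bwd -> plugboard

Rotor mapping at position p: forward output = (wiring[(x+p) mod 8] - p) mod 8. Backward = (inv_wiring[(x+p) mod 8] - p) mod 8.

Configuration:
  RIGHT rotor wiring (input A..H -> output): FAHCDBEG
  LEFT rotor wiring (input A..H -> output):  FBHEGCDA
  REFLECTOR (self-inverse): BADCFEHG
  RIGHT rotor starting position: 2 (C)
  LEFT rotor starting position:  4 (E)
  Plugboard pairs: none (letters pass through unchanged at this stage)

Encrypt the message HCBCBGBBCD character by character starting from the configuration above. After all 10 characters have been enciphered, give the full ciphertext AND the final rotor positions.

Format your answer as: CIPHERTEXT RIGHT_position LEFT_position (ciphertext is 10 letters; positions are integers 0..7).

Answer: AHAFDBCFDB 4 5

Derivation:
Char 1 ('H'): step: R->3, L=4; H->plug->H->R->E->L->B->refl->A->L'->H->R'->A->plug->A
Char 2 ('C'): step: R->4, L=4; C->plug->C->R->A->L->C->refl->D->L'->G->R'->H->plug->H
Char 3 ('B'): step: R->5, L=4; B->plug->B->R->H->L->A->refl->B->L'->E->R'->A->plug->A
Char 4 ('C'): step: R->6, L=4; C->plug->C->R->H->L->A->refl->B->L'->E->R'->F->plug->F
Char 5 ('B'): step: R->7, L=4; B->plug->B->R->G->L->D->refl->C->L'->A->R'->D->plug->D
Char 6 ('G'): step: R->0, L->5 (L advanced); G->plug->G->R->E->L->E->refl->F->L'->A->R'->B->plug->B
Char 7 ('B'): step: R->1, L=5; B->plug->B->R->G->L->H->refl->G->L'->B->R'->C->plug->C
Char 8 ('B'): step: R->2, L=5; B->plug->B->R->A->L->F->refl->E->L'->E->R'->F->plug->F
Char 9 ('C'): step: R->3, L=5; C->plug->C->R->G->L->H->refl->G->L'->B->R'->D->plug->D
Char 10 ('D'): step: R->4, L=5; D->plug->D->R->C->L->D->refl->C->L'->F->R'->B->plug->B
Final: ciphertext=AHAFDBCFDB, RIGHT=4, LEFT=5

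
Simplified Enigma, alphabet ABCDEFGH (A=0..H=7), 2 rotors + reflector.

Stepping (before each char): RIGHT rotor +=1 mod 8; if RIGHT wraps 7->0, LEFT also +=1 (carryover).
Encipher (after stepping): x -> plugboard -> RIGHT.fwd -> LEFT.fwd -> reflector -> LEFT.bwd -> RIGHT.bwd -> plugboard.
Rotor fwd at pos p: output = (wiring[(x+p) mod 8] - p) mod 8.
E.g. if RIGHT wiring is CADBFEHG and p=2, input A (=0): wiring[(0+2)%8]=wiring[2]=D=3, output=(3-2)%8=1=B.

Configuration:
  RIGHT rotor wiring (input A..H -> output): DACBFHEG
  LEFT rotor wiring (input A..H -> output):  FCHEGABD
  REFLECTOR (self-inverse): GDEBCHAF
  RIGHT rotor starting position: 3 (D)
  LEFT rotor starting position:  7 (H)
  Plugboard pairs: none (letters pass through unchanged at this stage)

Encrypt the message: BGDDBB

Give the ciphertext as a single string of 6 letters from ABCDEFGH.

Answer: AFACCF

Derivation:
Char 1 ('B'): step: R->4, L=7; B->plug->B->R->D->L->A->refl->G->L'->B->R'->A->plug->A
Char 2 ('G'): step: R->5, L=7; G->plug->G->R->E->L->F->refl->H->L'->F->R'->F->plug->F
Char 3 ('D'): step: R->6, L=7; D->plug->D->R->C->L->D->refl->B->L'->G->R'->A->plug->A
Char 4 ('D'): step: R->7, L=7; D->plug->D->R->D->L->A->refl->G->L'->B->R'->C->plug->C
Char 5 ('B'): step: R->0, L->0 (L advanced); B->plug->B->R->A->L->F->refl->H->L'->C->R'->C->plug->C
Char 6 ('B'): step: R->1, L=0; B->plug->B->R->B->L->C->refl->E->L'->D->R'->F->plug->F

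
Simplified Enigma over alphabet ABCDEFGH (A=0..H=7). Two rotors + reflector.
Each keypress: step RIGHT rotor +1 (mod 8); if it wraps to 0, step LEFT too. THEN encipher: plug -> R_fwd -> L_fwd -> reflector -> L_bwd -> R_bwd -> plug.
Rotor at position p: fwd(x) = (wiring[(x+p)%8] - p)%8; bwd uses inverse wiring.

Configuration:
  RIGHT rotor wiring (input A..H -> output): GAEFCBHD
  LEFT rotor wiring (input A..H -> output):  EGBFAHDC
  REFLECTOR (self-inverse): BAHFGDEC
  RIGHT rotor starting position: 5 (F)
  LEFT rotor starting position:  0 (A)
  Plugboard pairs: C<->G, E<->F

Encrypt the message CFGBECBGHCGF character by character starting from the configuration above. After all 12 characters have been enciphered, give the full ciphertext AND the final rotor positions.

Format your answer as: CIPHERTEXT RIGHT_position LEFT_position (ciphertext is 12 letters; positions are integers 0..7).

Char 1 ('C'): step: R->6, L=0; C->plug->G->R->E->L->A->refl->B->L'->C->R'->D->plug->D
Char 2 ('F'): step: R->7, L=0; F->plug->E->R->G->L->D->refl->F->L'->D->R'->F->plug->E
Char 3 ('G'): step: R->0, L->1 (L advanced); G->plug->C->R->E->L->G->refl->E->L'->C->R'->E->plug->F
Char 4 ('B'): step: R->1, L=1; B->plug->B->R->D->L->H->refl->C->L'->F->R'->H->plug->H
Char 5 ('E'): step: R->2, L=1; E->plug->F->R->B->L->A->refl->B->L'->G->R'->H->plug->H
Char 6 ('C'): step: R->3, L=1; C->plug->G->R->F->L->C->refl->H->L'->D->R'->F->plug->E
Char 7 ('B'): step: R->4, L=1; B->plug->B->R->F->L->C->refl->H->L'->D->R'->C->plug->G
Char 8 ('G'): step: R->5, L=1; G->plug->C->R->G->L->B->refl->A->L'->B->R'->D->plug->D
Char 9 ('H'): step: R->6, L=1; H->plug->H->R->D->L->H->refl->C->L'->F->R'->B->plug->B
Char 10 ('C'): step: R->7, L=1; C->plug->G->R->C->L->E->refl->G->L'->E->R'->A->plug->A
Char 11 ('G'): step: R->0, L->2 (L advanced); G->plug->C->R->E->L->B->refl->A->L'->F->R'->D->plug->D
Char 12 ('F'): step: R->1, L=2; F->plug->E->R->A->L->H->refl->C->L'->G->R'->F->plug->E
Final: ciphertext=DEFHHEGDBADE, RIGHT=1, LEFT=2

Answer: DEFHHEGDBADE 1 2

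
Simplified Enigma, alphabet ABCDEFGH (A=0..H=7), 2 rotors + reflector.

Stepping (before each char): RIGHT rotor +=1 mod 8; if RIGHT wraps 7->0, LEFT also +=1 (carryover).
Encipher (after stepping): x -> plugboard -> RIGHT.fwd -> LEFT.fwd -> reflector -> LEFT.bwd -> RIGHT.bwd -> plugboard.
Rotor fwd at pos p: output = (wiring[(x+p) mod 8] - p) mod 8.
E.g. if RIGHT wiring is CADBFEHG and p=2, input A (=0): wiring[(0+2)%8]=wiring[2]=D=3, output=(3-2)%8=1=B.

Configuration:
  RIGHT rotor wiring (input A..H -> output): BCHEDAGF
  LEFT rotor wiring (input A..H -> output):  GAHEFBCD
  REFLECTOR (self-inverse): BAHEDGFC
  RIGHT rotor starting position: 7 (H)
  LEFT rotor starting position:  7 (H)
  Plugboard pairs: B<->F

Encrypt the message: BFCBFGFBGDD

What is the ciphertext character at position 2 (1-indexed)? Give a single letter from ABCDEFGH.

Char 1 ('B'): step: R->0, L->0 (L advanced); B->plug->F->R->A->L->G->refl->F->L'->E->R'->D->plug->D
Char 2 ('F'): step: R->1, L=0; F->plug->B->R->G->L->C->refl->H->L'->C->R'->D->plug->D

D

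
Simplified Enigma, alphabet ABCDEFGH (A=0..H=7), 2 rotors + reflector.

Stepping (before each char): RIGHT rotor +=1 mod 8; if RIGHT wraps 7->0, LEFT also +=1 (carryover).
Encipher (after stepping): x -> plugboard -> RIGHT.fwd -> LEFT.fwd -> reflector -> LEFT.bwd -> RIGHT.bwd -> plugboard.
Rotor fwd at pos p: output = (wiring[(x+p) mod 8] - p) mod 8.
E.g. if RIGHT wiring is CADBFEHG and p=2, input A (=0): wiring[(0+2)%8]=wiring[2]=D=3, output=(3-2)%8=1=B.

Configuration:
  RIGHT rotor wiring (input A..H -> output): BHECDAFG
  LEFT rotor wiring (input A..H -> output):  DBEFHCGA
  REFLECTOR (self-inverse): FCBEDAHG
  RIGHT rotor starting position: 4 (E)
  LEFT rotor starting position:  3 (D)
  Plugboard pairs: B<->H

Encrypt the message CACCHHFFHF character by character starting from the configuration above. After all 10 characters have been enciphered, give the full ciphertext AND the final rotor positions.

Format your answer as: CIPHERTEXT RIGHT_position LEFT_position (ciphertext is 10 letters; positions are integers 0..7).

Answer: AHAABECGAD 6 4

Derivation:
Char 1 ('C'): step: R->5, L=3; C->plug->C->R->B->L->E->refl->D->L'->D->R'->A->plug->A
Char 2 ('A'): step: R->6, L=3; A->plug->A->R->H->L->B->refl->C->L'->A->R'->B->plug->H
Char 3 ('C'): step: R->7, L=3; C->plug->C->R->A->L->C->refl->B->L'->H->R'->A->plug->A
Char 4 ('C'): step: R->0, L->4 (L advanced); C->plug->C->R->E->L->H->refl->G->L'->B->R'->A->plug->A
Char 5 ('H'): step: R->1, L=4; H->plug->B->R->D->L->E->refl->D->L'->A->R'->H->plug->B
Char 6 ('H'): step: R->2, L=4; H->plug->B->R->A->L->D->refl->E->L'->D->R'->E->plug->E
Char 7 ('F'): step: R->3, L=4; F->plug->F->R->G->L->A->refl->F->L'->F->R'->C->plug->C
Char 8 ('F'): step: R->4, L=4; F->plug->F->R->D->L->E->refl->D->L'->A->R'->G->plug->G
Char 9 ('H'): step: R->5, L=4; H->plug->B->R->A->L->D->refl->E->L'->D->R'->A->plug->A
Char 10 ('F'): step: R->6, L=4; F->plug->F->R->E->L->H->refl->G->L'->B->R'->D->plug->D
Final: ciphertext=AHAABECGAD, RIGHT=6, LEFT=4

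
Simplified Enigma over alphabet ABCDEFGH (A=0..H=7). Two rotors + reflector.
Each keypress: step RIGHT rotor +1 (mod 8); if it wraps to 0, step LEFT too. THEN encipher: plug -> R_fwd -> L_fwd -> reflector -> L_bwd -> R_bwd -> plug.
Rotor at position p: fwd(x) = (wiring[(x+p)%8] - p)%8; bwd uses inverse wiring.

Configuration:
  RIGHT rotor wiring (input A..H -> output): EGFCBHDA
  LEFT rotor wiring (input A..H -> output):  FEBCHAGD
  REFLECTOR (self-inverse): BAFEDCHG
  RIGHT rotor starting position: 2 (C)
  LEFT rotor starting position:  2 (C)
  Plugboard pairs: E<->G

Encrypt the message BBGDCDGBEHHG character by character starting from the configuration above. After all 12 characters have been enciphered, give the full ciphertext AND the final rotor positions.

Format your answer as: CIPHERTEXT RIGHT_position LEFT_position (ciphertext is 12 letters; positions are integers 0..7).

Answer: CGEEFCBCFDBD 6 3

Derivation:
Char 1 ('B'): step: R->3, L=2; B->plug->B->R->G->L->D->refl->E->L'->E->R'->C->plug->C
Char 2 ('B'): step: R->4, L=2; B->plug->B->R->D->L->G->refl->H->L'->A->R'->E->plug->G
Char 3 ('G'): step: R->5, L=2; G->plug->E->R->B->L->A->refl->B->L'->F->R'->G->plug->E
Char 4 ('D'): step: R->6, L=2; D->plug->D->R->A->L->H->refl->G->L'->D->R'->G->plug->E
Char 5 ('C'): step: R->7, L=2; C->plug->C->R->H->L->C->refl->F->L'->C->R'->F->plug->F
Char 6 ('D'): step: R->0, L->3 (L advanced); D->plug->D->R->C->L->F->refl->C->L'->F->R'->C->plug->C
Char 7 ('G'): step: R->1, L=3; G->plug->E->R->G->L->B->refl->A->L'->E->R'->B->plug->B
Char 8 ('B'): step: R->2, L=3; B->plug->B->R->A->L->H->refl->G->L'->H->R'->C->plug->C
Char 9 ('E'): step: R->3, L=3; E->plug->G->R->D->L->D->refl->E->L'->B->R'->F->plug->F
Char 10 ('H'): step: R->4, L=3; H->plug->H->R->G->L->B->refl->A->L'->E->R'->D->plug->D
Char 11 ('H'): step: R->5, L=3; H->plug->H->R->E->L->A->refl->B->L'->G->R'->B->plug->B
Char 12 ('G'): step: R->6, L=3; G->plug->E->R->H->L->G->refl->H->L'->A->R'->D->plug->D
Final: ciphertext=CGEEFCBCFDBD, RIGHT=6, LEFT=3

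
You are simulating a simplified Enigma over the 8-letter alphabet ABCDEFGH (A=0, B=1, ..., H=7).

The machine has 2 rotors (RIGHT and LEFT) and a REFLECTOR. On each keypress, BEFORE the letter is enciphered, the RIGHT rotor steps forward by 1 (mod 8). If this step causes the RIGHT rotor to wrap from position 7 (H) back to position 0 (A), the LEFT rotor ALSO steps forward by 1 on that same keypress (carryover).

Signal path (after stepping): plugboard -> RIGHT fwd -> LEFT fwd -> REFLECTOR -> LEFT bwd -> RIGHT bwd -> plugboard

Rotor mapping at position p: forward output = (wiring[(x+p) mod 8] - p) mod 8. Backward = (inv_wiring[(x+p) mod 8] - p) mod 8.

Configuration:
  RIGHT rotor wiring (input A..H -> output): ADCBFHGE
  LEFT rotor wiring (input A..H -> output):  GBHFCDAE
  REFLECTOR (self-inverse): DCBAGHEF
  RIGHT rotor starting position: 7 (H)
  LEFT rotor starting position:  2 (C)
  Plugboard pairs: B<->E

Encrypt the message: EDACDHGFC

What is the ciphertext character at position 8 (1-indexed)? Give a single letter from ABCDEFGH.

Char 1 ('E'): step: R->0, L->3 (L advanced); E->plug->B->R->D->L->F->refl->H->L'->B->R'->D->plug->D
Char 2 ('D'): step: R->1, L=3; D->plug->D->R->E->L->B->refl->C->L'->A->R'->C->plug->C
Char 3 ('A'): step: R->2, L=3; A->plug->A->R->A->L->C->refl->B->L'->E->R'->E->plug->B
Char 4 ('C'): step: R->3, L=3; C->plug->C->R->E->L->B->refl->C->L'->A->R'->G->plug->G
Char 5 ('D'): step: R->4, L=3; D->plug->D->R->A->L->C->refl->B->L'->E->R'->E->plug->B
Char 6 ('H'): step: R->5, L=3; H->plug->H->R->A->L->C->refl->B->L'->E->R'->G->plug->G
Char 7 ('G'): step: R->6, L=3; G->plug->G->R->H->L->E->refl->G->L'->G->R'->B->plug->E
Char 8 ('F'): step: R->7, L=3; F->plug->F->R->G->L->G->refl->E->L'->H->R'->H->plug->H

H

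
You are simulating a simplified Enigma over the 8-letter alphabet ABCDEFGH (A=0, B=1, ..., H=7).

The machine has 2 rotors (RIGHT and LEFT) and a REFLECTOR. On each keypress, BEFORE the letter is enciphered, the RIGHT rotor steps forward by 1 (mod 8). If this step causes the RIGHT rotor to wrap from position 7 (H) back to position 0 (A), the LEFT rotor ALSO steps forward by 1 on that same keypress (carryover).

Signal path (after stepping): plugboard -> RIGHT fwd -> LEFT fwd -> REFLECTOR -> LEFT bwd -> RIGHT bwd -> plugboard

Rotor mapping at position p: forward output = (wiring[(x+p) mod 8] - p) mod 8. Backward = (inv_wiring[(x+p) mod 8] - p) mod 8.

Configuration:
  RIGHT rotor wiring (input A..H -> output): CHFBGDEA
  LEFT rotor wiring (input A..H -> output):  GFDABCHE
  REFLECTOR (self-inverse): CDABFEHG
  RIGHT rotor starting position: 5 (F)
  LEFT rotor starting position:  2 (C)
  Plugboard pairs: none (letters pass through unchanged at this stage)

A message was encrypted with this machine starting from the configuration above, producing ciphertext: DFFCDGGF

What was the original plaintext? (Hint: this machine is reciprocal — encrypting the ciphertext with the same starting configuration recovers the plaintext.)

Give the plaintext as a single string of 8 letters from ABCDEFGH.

Char 1 ('D'): step: R->6, L=2; D->plug->D->R->B->L->G->refl->H->L'->C->R'->B->plug->B
Char 2 ('F'): step: R->7, L=2; F->plug->F->R->H->L->D->refl->B->L'->A->R'->C->plug->C
Char 3 ('F'): step: R->0, L->3 (L advanced); F->plug->F->R->D->L->E->refl->F->L'->A->R'->H->plug->H
Char 4 ('C'): step: R->1, L=3; C->plug->C->R->A->L->F->refl->E->L'->D->R'->F->plug->F
Char 5 ('D'): step: R->2, L=3; D->plug->D->R->B->L->G->refl->H->L'->C->R'->E->plug->E
Char 6 ('G'): step: R->3, L=3; G->plug->G->R->E->L->B->refl->D->L'->F->R'->E->plug->E
Char 7 ('G'): step: R->4, L=3; G->plug->G->R->B->L->G->refl->H->L'->C->R'->A->plug->A
Char 8 ('F'): step: R->5, L=3; F->plug->F->R->A->L->F->refl->E->L'->D->R'->C->plug->C

Answer: BCHFEEAC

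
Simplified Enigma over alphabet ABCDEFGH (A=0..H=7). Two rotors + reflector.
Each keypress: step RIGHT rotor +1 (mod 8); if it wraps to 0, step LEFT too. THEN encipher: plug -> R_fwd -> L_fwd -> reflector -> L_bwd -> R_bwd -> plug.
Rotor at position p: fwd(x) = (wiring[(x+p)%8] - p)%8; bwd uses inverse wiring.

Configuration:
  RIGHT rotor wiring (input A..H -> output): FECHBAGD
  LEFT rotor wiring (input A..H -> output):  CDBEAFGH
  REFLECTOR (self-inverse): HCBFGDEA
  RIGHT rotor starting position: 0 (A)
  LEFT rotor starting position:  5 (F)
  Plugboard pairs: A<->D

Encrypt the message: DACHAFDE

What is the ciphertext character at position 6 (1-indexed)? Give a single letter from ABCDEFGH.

Char 1 ('D'): step: R->1, L=5; D->plug->A->R->D->L->F->refl->D->L'->H->R'->E->plug->E
Char 2 ('A'): step: R->2, L=5; A->plug->D->R->G->L->H->refl->A->L'->A->R'->A->plug->D
Char 3 ('C'): step: R->3, L=5; C->plug->C->R->F->L->E->refl->G->L'->E->R'->A->plug->D
Char 4 ('H'): step: R->4, L=5; H->plug->H->R->D->L->F->refl->D->L'->H->R'->D->plug->A
Char 5 ('A'): step: R->5, L=5; A->plug->D->R->A->L->A->refl->H->L'->G->R'->C->plug->C
Char 6 ('F'): step: R->6, L=5; F->plug->F->R->B->L->B->refl->C->L'->C->R'->H->plug->H

H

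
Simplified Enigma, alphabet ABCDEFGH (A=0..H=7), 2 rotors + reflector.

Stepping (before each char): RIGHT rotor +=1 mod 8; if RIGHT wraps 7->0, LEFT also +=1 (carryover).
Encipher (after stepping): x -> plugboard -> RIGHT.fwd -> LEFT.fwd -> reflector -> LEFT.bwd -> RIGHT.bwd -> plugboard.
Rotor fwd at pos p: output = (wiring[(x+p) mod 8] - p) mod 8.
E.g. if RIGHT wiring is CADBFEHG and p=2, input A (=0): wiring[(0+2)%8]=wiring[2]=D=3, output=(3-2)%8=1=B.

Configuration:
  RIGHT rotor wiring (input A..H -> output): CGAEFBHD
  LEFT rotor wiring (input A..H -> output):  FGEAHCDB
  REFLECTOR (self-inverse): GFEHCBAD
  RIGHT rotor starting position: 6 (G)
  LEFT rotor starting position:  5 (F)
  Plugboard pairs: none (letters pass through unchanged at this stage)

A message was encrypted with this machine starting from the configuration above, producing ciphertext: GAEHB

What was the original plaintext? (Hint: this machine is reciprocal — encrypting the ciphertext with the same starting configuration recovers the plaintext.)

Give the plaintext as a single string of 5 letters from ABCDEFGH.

Char 1 ('G'): step: R->7, L=5; G->plug->G->R->C->L->E->refl->C->L'->H->R'->C->plug->C
Char 2 ('A'): step: R->0, L->6 (L advanced); A->plug->A->R->C->L->H->refl->D->L'->B->R'->F->plug->F
Char 3 ('E'): step: R->1, L=6; E->plug->E->R->A->L->F->refl->B->L'->G->R'->F->plug->F
Char 4 ('H'): step: R->2, L=6; H->plug->H->R->E->L->G->refl->A->L'->D->R'->C->plug->C
Char 5 ('B'): step: R->3, L=6; B->plug->B->R->C->L->H->refl->D->L'->B->R'->A->plug->A

Answer: CFFCA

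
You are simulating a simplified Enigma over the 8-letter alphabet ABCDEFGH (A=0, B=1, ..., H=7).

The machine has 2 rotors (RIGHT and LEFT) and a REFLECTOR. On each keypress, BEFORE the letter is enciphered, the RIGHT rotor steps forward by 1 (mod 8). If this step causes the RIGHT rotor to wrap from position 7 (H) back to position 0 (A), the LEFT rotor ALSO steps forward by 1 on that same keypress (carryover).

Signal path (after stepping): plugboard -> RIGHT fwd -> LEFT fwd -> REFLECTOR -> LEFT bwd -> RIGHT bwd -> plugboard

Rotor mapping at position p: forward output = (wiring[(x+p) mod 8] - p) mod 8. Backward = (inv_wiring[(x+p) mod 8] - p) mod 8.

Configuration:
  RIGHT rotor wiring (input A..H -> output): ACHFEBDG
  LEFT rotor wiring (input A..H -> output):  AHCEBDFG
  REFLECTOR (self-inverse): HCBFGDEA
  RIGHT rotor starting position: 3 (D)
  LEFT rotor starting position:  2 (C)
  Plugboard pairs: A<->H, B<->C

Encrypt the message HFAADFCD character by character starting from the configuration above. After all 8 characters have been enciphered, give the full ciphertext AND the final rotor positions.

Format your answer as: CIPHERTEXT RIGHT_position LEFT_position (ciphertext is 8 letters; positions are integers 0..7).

Answer: DGEHEAAE 3 3

Derivation:
Char 1 ('H'): step: R->4, L=2; H->plug->A->R->A->L->A->refl->H->L'->C->R'->D->plug->D
Char 2 ('F'): step: R->5, L=2; F->plug->F->R->C->L->H->refl->A->L'->A->R'->G->plug->G
Char 3 ('A'): step: R->6, L=2; A->plug->H->R->D->L->B->refl->C->L'->B->R'->E->plug->E
Char 4 ('A'): step: R->7, L=2; A->plug->H->R->E->L->D->refl->F->L'->H->R'->A->plug->H
Char 5 ('D'): step: R->0, L->3 (L advanced); D->plug->D->R->F->L->F->refl->D->L'->E->R'->E->plug->E
Char 6 ('F'): step: R->1, L=3; F->plug->F->R->C->L->A->refl->H->L'->H->R'->H->plug->A
Char 7 ('C'): step: R->2, L=3; C->plug->B->R->D->L->C->refl->B->L'->A->R'->H->plug->A
Char 8 ('D'): step: R->3, L=3; D->plug->D->R->A->L->B->refl->C->L'->D->R'->E->plug->E
Final: ciphertext=DGEHEAAE, RIGHT=3, LEFT=3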